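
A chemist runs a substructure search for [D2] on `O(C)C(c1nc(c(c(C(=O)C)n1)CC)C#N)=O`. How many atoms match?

The query [D2] means: atom with exactly two heavy-atom neighbours.
Check the 17 heavy atoms by environment: 2× n (aromatic, D2) → match; 4× c (aromatic, D3) → no; 2× C (D2) → match; 3× C (D1) → no; 1× N (D1) → no; 2× C (D3) → no; 2× O (D1) → no; 1× O (D2) → match.
Summing the matching environments: 2 + 2 + 1 = 5 matching atoms.

5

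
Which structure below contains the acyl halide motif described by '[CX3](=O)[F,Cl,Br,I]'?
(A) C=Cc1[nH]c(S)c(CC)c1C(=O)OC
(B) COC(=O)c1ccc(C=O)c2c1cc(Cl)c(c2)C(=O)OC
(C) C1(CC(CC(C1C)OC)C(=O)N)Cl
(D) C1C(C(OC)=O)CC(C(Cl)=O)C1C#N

D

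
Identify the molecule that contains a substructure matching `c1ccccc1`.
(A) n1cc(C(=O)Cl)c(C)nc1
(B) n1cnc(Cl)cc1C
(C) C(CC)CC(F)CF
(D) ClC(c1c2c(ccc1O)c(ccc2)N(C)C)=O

c1ccccc1 describes six aromatic carbons in a ring (a benzene ring).
(A) has a methyl group (-CH3) but no six-membered all-carbon aromatic ring is present.
(B) has a methyl group (-CH3) but no six-membered all-carbon aromatic ring is present.
(C) has a methyl group (-CH3) but no six-membered all-carbon aromatic ring is present.
(D) contains the required atom environment, so the pattern matches.
So the answer is (D).

D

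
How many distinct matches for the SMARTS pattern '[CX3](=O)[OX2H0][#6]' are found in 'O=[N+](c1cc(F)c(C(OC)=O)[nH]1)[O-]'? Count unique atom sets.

1

[CX3](=O)[OX2H0][#6] is the SMARTS for an ester: a carbonyl carbon bonded to an oxygen that is itself bonded to carbon (no H on that O).
Exactly one fragment in the molecule meets all constraints, giving 1 match.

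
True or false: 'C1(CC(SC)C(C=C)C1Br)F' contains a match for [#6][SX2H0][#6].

The pattern [#6][SX2H0][#6] describes an aliphatic sulfur bridging two carbons with no H on the sulfur — a thioether.
The molecule carries a methylthio ether (-SCH3), whose atoms satisfy every constraint of the query, so the pattern matches.

True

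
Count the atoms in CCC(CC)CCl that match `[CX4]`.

6

Check the 7 heavy atoms by environment: 6× C (X4) → match; 1× Cl (X1) → no.
That gives 6 matching atoms.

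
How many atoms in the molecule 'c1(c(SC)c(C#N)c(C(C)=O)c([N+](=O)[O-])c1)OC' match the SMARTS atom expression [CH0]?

The query [CH0] means: aliphatic carbon with no attached hydrogen.
Check the 18 heavy atoms by environment: 5× c (aromatic, H0) → no; 1× c (aromatic, H1) → no; 3× O (H0) → no; 3× C (H3) → no; 2× C (H0) → match; 1× N (charge +1, H0) → no; 1× O (charge -1, H0) → no; 1× N (H0) → no; 1× S (H0) → no.
That gives 2 matching atoms.

2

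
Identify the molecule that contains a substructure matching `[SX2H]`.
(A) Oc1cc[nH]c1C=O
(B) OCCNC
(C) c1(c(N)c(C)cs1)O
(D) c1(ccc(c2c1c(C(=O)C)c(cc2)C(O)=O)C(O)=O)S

D

[SX2H] describes an aliphatic sulfur with two connections, one being H (a thiol).
(A) has a hydroxyl group (-OH) but it is an -OH, not an -SH.
(B) has a hydroxyl group (-OH) but it is an -OH, not an -SH.
(C) has a hydroxyl group (-OH) but it is an -OH, not an -SH.
(D) contains a thiol (-SH), which satisfies every atom and bond constraint.
So the answer is (D).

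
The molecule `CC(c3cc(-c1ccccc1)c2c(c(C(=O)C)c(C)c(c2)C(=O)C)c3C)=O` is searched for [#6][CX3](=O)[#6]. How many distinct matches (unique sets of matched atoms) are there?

[#6][CX3](=O)[#6] is the SMARTS for a ketone: a carbonyl carbon (no H) flanked by two carbons.
The molecule carries 3 separate instances of an acetyl/ketone group (-C(=O)CH3) meeting every constraint; each maps to a distinct set of atoms, giving 3 matches.

3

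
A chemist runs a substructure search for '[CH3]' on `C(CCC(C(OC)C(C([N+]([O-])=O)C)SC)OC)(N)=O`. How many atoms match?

The query [CH3] means: aliphatic carbon with exactly three hydrogens.
Check the 19 heavy atoms by environment: 4× C (H3) → match; 4× C (H1) → no; 2× C (H2) → no; 4× O (H0) → no; 1× N (charge +1, H0) → no; 1× O (charge -1, H0) → no; 1× S (H0) → no; 1× C (H0) → no; 1× N (H2) → no.
That gives 4 matching atoms.

4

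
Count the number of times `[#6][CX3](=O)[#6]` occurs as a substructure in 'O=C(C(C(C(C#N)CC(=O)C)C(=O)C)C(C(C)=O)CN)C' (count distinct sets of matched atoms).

4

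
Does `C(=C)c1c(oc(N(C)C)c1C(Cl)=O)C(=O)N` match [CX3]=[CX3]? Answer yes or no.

Yes

The pattern [CX3]=[CX3] describes a non-aromatic C=C double bond between two sp2 carbons — an alkene.
The molecule carries a vinyl group (-CH=CH2), whose atoms satisfy every constraint of the query, so the pattern matches.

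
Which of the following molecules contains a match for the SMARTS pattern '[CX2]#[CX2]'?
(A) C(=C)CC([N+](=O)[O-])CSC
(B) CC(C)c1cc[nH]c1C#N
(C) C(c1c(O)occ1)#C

C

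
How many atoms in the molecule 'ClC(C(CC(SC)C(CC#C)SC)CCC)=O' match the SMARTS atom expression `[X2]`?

4

The query [X2] means: any atom with exactly two total connections (bonds + H).
Check the 17 heavy atoms by environment: 10× C (X4) → no; 2× S (X2) → match; 2× C (X2) → match; 1× C (X3) → no; 1× O (X1) → no; 1× Cl (X1) → no.
Summing the matching environments: 2 + 2 = 4 matching atoms.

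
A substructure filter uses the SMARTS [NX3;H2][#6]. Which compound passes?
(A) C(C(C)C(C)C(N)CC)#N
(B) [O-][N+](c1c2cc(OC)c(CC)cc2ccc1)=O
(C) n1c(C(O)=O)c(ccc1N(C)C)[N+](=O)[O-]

A

[NX3;H2][#6] describes a trivalent nitrogen with two H attached to carbon (a primary amine).
(A) contains a primary amino group (-NH2), which satisfies every atom and bond constraint.
(B) has a nitro group (-[N+](=O)[O-]) but the nitrogen is [N+] with no H, not NX3H2.
(C) has a nitro group (-[N+](=O)[O-]) but the nitrogen is [N+] with no H, not NX3H2.
So the answer is (A).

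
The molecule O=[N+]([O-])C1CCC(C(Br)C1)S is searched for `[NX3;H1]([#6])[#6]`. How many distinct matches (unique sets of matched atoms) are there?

0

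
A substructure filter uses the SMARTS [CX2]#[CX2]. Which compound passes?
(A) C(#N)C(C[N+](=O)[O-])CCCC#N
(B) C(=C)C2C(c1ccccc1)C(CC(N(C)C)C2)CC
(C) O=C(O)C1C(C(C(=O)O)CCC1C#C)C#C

[CX2]#[CX2] describes a carbon-carbon triple bond (an alkyne).
(A) has a nitrile (-C#N) but the triple bond is C#N, not C#C.
(B) has a vinyl group (-CH=CH2) but the C=C is a double bond; both carbons are CX3, not CX2.
(C) contains an ethynyl group (-C#CH), which satisfies every atom and bond constraint.
So the answer is (C).

C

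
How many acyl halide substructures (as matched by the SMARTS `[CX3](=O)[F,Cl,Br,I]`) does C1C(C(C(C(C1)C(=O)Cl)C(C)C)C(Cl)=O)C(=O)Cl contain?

3

[CX3](=O)[F,Cl,Br,I] is the SMARTS for an acyl halide: a carbonyl carbon bonded to a halogen.
The molecule carries 3 separate instances of an acyl chloride (-C(=O)Cl) meeting every constraint; each maps to a distinct set of atoms, giving 3 matches.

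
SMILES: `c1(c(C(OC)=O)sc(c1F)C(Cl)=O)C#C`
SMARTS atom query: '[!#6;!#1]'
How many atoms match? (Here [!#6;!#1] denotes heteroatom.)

6

The query [!#6;!#1] means: not carbon and not hydrogen — any heteroatom.
Check the 15 heavy atoms by environment: 1× s (aromatic) → match; 4× c (aromatic) → no; 5× C → no; 3× O → match; 1× Cl → match; 1× F → match.
Summing the matching environments: 1 + 3 + 1 + 1 = 6 matching atoms.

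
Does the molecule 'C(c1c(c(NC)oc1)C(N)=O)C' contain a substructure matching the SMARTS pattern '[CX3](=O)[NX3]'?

Yes

The pattern [CX3](=O)[NX3] describes a carbonyl carbon bonded to a trivalent nitrogen — an amide.
The molecule carries a primary amide (-C(=O)NH2), whose atoms satisfy every constraint of the query, so the pattern matches.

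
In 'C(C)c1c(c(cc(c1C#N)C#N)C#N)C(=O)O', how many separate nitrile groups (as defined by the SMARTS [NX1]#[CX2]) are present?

[NX1]#[CX2] is the SMARTS for a nitrile: a nitrogen triple-bonded to a two-connected carbon.
The molecule carries 3 separate instances of a nitrile (-C#N) meeting every constraint; each maps to a distinct set of atoms, giving 3 matches.

3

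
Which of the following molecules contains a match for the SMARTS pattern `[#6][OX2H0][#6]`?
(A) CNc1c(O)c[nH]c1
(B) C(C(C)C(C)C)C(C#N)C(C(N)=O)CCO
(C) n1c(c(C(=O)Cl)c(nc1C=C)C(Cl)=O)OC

C

[#6][OX2H0][#6] describes an aliphatic oxygen bridging two carbons with no H on the oxygen (an ether).
(A) has a hydroxyl group (-OH) but the oxygen has H1, not H0 bridging two carbons.
(B) has a hydroxyl group (-OH) but the oxygen has H1, not H0 bridging two carbons.
(C) contains a methoxy ether (-OCH3), which satisfies every atom and bond constraint.
So the answer is (C).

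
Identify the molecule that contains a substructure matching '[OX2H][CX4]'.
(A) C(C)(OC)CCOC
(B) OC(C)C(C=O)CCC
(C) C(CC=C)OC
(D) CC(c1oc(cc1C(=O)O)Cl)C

B

[OX2H][CX4] describes a hydroxyl oxygen bound to an sp3 (X4) carbon (an aliphatic alcohol).
(A) has a methoxy ether (-OCH3) but the oxygen has H0 (ether), not H1.
(B) contains a hydroxyl group (-OH), which satisfies every atom and bond constraint.
(C) has a methoxy ether (-OCH3) but the oxygen has H0 (ether), not H1.
(D) has a carboxylic acid group (-C(=O)OH) but the -OH is on a CX3 carbonyl carbon, not a CX4 carbon.
So the answer is (B).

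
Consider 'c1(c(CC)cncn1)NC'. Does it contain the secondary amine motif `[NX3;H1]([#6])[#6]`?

The pattern [NX3;H1]([#6])[#6] describes a trivalent nitrogen with one H, bonded to two carbons — a secondary amine.
The molecule carries an N-methylamino group (-NHCH3), whose atoms satisfy every constraint of the query, so the pattern matches.

Yes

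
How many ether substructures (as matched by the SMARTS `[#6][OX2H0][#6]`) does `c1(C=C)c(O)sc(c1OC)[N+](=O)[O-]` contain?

[#6][OX2H0][#6] is the SMARTS for an ether: an aliphatic oxygen bridging two carbons with no H on the oxygen.
Exactly one fragment in the molecule meets all constraints, giving 1 match.

1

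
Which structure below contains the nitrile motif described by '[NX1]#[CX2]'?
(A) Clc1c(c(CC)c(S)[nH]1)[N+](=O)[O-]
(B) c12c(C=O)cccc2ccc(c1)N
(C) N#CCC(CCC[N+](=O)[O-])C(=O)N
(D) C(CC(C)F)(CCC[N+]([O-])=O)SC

[NX1]#[CX2] describes a nitrogen triple-bonded to a two-connected carbon (a nitrile).
(A) has a nitro group (-[N+](=O)[O-]) but there is no C#N triple bond.
(B) has a primary amino group (-NH2) but the nitrogen is NX3 (three connections), not NX1 triple-bonded.
(C) contains a nitrile (-C#N), which satisfies every atom and bond constraint.
(D) has a nitro group (-[N+](=O)[O-]) but there is no C#N triple bond.
So the answer is (C).

C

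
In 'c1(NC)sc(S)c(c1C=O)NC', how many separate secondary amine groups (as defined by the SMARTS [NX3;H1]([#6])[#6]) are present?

2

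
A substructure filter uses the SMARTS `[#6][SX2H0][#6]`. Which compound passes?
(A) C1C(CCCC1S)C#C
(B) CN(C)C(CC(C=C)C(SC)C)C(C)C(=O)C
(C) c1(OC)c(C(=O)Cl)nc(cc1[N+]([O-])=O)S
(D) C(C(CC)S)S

B

[#6][SX2H0][#6] describes an aliphatic sulfur bridging two carbons with no H on the sulfur (a thioether).
(A) has a thiol (-SH) but the sulfur has H1, not H0 bridging two carbons.
(B) contains a methylthio ether (-SCH3), which satisfies every atom and bond constraint.
(C) has a thiol (-SH) but the sulfur has H1, not H0 bridging two carbons.
(D) has a thiol (-SH) but the sulfur has H1, not H0 bridging two carbons.
So the answer is (B).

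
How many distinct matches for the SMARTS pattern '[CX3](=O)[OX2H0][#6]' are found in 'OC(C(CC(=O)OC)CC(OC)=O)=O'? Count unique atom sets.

2

[CX3](=O)[OX2H0][#6] is the SMARTS for an ester: a carbonyl carbon bonded to an oxygen that is itself bonded to carbon (no H on that O).
The molecule carries 2 separate instances of a methyl-ester group (-C(=O)OCH3) meeting every constraint; each maps to a distinct set of atoms, giving 2 matches.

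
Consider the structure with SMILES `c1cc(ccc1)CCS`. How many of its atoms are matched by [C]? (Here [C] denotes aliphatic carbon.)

2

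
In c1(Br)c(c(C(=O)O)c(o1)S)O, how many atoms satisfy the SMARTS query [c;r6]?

0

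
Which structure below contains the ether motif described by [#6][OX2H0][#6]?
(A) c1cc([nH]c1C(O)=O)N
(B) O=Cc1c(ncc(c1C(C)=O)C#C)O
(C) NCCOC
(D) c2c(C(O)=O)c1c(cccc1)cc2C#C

[#6][OX2H0][#6] describes an aliphatic oxygen bridging two carbons with no H on the oxygen (an ether).
(A) has a carboxylic acid group (-C(=O)OH) but the -OH oxygen has H1; the =O is OX1, not OX2.
(B) has a hydroxyl group (-OH) but the oxygen has H1, not H0 bridging two carbons.
(C) contains a methoxy ether (-OCH3), which satisfies every atom and bond constraint.
(D) has a carboxylic acid group (-C(=O)OH) but the -OH oxygen has H1; the =O is OX1, not OX2.
So the answer is (C).

C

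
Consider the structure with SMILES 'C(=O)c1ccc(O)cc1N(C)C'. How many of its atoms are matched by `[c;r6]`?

6

The query [c;r6] means: aromatic carbon that belongs to a six-membered ring.
Check the 12 heavy atoms by environment: 6× c (aromatic, in 6-ring) → match; 2× O (acyclic) → no; 1× N (acyclic) → no; 3× C (acyclic) → no.
That gives 6 matching atoms.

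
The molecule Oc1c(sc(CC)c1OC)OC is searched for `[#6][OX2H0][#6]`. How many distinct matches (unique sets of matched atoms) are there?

2

[#6][OX2H0][#6] is the SMARTS for an ether: an aliphatic oxygen bridging two carbons with no H on the oxygen.
The molecule carries 2 separate instances of a methoxy ether (-OCH3) meeting every constraint; each maps to a distinct set of atoms, giving 2 matches.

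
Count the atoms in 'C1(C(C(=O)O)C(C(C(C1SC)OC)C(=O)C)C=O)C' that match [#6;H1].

7

The query [#6;H1] means: any carbon bearing exactly one hydrogen.
Check the 19 heavy atoms by environment: 7× C (H1) → match; 4× C (H3) → no; 1× S (H0) → no; 2× C (H0) → no; 4× O (H0) → no; 1× O (H1) → no.
That gives 7 matching atoms.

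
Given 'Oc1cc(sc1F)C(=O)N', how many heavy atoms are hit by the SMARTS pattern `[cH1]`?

The query [cH1] means: aromatic carbon bearing exactly one hydrogen.
Check the 10 heavy atoms by environment: 1× s (aromatic, H0) → no; 3× c (aromatic, H0) → no; 1× c (aromatic, H1) → match; 1× F (H0) → no; 1× O (H1) → no; 1× C (H0) → no; 1× O (H0) → no; 1× N (H2) → no.
That gives 1 matching atom.

1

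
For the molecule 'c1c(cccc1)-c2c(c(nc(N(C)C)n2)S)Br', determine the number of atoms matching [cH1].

5

Check the 17 heavy atoms by environment: 2× n (aromatic, H0) → no; 5× c (aromatic, H0) → no; 1× Br (H0) → no; 1× N (H0) → no; 2× C (H3) → no; 5× c (aromatic, H1) → match; 1× S (H1) → no.
That gives 5 matching atoms.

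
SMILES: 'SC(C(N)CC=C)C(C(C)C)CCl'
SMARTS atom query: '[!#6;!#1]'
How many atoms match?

The query [!#6;!#1] means: not carbon and not hydrogen — any heteroatom.
Check the 13 heavy atoms by environment: 10× C → no; 1× N → match; 1× S → match; 1× Cl → match.
Summing the matching environments: 1 + 1 + 1 = 3 matching atoms.

3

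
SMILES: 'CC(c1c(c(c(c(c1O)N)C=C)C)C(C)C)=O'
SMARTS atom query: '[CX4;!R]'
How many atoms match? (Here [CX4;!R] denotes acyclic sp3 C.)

5

The query [CX4;!R] means: aliphatic carbon with four total connections, not in a ring.
Check the 17 heavy atoms by environment: 6× c (aromatic, X3, in 6-ring) → no; 3× C (X3, acyclic) → no; 1× O (X1, acyclic) → no; 5× C (X4, acyclic) → match; 1× O (X2, acyclic) → no; 1× N (X3, acyclic) → no.
That gives 5 matching atoms.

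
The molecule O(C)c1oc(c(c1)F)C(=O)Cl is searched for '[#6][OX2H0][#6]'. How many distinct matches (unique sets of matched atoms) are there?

1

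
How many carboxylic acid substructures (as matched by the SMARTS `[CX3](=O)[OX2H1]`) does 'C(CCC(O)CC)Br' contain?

0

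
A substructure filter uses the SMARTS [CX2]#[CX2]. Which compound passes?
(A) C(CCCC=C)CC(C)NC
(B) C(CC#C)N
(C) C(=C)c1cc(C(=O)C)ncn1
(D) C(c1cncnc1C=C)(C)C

[CX2]#[CX2] describes a carbon-carbon triple bond (an alkyne).
(A) has a vinyl group (-CH=CH2) but the C=C is a double bond; both carbons are CX3, not CX2.
(B) contains an ethynyl group (-C#CH), which satisfies every atom and bond constraint.
(C) has a vinyl group (-CH=CH2) but the C=C is a double bond; both carbons are CX3, not CX2.
(D) has a vinyl group (-CH=CH2) but the C=C is a double bond; both carbons are CX3, not CX2.
So the answer is (B).

B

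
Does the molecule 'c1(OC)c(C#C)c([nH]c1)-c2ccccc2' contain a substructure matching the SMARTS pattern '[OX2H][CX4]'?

The pattern [OX2H][CX4] describes a hydroxyl oxygen bound to an sp3 (X4) carbon — an aliphatic alcohol.
The closest candidate here is a methoxy ether (-OCH3), but the oxygen has H0 (ether), not H1. No other fragment satisfies the full query, so there is no match.

No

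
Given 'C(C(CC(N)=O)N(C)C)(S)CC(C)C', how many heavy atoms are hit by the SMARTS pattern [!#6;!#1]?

4

The query [!#6;!#1] means: not carbon and not hydrogen — any heteroatom.
Check the 14 heavy atoms by environment: 10× C → no; 2× N → match; 1× S → match; 1× O → match.
Summing the matching environments: 2 + 1 + 1 = 4 matching atoms.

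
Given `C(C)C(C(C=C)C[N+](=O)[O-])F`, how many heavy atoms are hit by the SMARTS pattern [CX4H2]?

2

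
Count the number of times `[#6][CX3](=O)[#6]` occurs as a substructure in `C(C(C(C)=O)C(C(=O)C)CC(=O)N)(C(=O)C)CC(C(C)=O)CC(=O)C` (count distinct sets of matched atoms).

[#6][CX3](=O)[#6] is the SMARTS for a ketone: a carbonyl carbon (no H) flanked by two carbons.
The molecule carries 5 separate instances of an acetyl/ketone group (-C(=O)CH3) meeting every constraint; each maps to a distinct set of atoms, giving 5 matches.

5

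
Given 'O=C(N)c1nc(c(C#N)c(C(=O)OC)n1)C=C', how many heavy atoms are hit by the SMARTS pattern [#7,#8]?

The query [#7,#8] means: nitrogen or oxygen (comma = OR).
Check the 17 heavy atoms by environment: 2× n (aromatic) → match; 4× c (aromatic) → no; 6× C → no; 3× O → match; 2× N → match.
Summing the matching environments: 2 + 3 + 2 = 7 matching atoms.

7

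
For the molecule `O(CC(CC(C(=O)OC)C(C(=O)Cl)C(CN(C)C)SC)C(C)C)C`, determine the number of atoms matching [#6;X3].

The query [#6;X3] means: any carbon (aromatic or not) with three total connections.
Check the 24 heavy atoms by environment: 15× C (X4) → no; 1× N (X3) → no; 2× C (X3) → match; 2× O (X1) → no; 2× O (X2) → no; 1× S (X2) → no; 1× Cl (X1) → no.
That gives 2 matching atoms.

2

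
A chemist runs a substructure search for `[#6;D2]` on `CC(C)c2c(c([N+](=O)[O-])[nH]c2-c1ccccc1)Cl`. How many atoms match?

5

The query [#6;D2] means: any carbon bonded to exactly two heavy atoms.
Check the 18 heavy atoms by environment: 1× n (aromatic, D2) → no; 5× c (aromatic, D3) → no; 1× Cl (D1) → no; 5× c (aromatic, D2) → match; 1× C (D3) → no; 2× C (D1) → no; 1× N (charge +1, D3) → no; 1× O (charge -1, D1) → no; 1× O (D1) → no.
That gives 5 matching atoms.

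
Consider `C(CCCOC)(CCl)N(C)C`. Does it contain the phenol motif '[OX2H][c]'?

No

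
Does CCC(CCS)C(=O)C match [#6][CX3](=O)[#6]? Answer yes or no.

Yes

The pattern [#6][CX3](=O)[#6] describes a carbonyl carbon (no H) flanked by two carbons — a ketone.
The molecule carries an acetyl/ketone group (-C(=O)CH3), whose atoms satisfy every constraint of the query, so the pattern matches.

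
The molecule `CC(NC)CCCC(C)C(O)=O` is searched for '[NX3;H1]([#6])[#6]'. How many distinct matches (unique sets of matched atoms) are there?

1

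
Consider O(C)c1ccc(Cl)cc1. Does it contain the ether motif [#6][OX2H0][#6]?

The pattern [#6][OX2H0][#6] describes an aliphatic oxygen bridging two carbons with no H on the oxygen — an ether.
The molecule carries a methoxy ether (-OCH3), whose atoms satisfy every constraint of the query, so the pattern matches.

Yes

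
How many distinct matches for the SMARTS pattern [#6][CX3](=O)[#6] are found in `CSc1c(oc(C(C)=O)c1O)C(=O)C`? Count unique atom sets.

2

[#6][CX3](=O)[#6] is the SMARTS for a ketone: a carbonyl carbon (no H) flanked by two carbons.
The molecule carries 2 separate instances of an acetyl/ketone group (-C(=O)CH3) meeting every constraint; each maps to a distinct set of atoms, giving 2 matches.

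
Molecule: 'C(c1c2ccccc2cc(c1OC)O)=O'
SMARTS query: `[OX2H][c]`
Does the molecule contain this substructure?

Yes

The pattern [OX2H][c] describes a hydroxyl oxygen attached to an aromatic carbon — a phenol.
The molecule carries a hydroxyl group (-OH), whose atoms satisfy every constraint of the query, so the pattern matches.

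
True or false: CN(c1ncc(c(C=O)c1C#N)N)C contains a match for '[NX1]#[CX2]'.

True

The pattern [NX1]#[CX2] describes a nitrogen triple-bonded to a two-connected carbon — a nitrile.
The molecule carries a nitrile (-C#N), whose atoms satisfy every constraint of the query, so the pattern matches.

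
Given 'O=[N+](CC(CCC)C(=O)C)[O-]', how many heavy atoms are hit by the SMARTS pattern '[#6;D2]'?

3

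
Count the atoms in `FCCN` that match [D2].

2

The query [D2] means: atom with exactly two heavy-atom neighbours.
Check the 4 heavy atoms by environment: 2× C (D2) → match; 1× N (D1) → no; 1× F (D1) → no.
That gives 2 matching atoms.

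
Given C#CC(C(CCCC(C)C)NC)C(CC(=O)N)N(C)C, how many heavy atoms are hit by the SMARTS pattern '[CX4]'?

13

The query [CX4] means: C with X4: aliphatic carbon with exactly 4 total connections (bonds + H).
Check the 20 heavy atoms by environment: 13× C (X4) → match; 3× N (X3) → no; 2× C (X2) → no; 1× C (X3) → no; 1× O (X1) → no.
That gives 13 matching atoms.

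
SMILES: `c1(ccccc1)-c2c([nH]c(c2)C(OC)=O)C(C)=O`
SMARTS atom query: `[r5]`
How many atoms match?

The query [r5] means: r5 matches atoms in a five-membered ring.
Check the 18 heavy atoms by environment: 1× n (aromatic, in 5-ring) → match; 4× c (aromatic, in 5-ring) → match; 4× C (acyclic) → no; 3× O (acyclic) → no; 6× c (aromatic, in 6-ring) → no.
Summing the matching environments: 1 + 4 = 5 matching atoms.

5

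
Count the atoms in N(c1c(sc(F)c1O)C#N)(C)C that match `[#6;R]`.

4

Check the 12 heavy atoms by environment: 1× s (aromatic, in 5-ring) → no; 4× c (aromatic, in 5-ring) → match; 1× O (acyclic) → no; 1× F (acyclic) → no; 2× N (acyclic) → no; 3× C (acyclic) → no.
That gives 4 matching atoms.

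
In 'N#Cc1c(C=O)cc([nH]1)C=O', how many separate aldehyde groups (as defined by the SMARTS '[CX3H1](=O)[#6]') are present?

2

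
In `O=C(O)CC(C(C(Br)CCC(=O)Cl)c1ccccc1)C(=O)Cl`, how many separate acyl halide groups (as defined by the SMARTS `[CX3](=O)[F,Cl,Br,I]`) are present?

[CX3](=O)[F,Cl,Br,I] is the SMARTS for an acyl halide: a carbonyl carbon bonded to a halogen.
The molecule carries 2 separate instances of an acyl chloride (-C(=O)Cl) meeting every constraint; each maps to a distinct set of atoms, giving 2 matches.

2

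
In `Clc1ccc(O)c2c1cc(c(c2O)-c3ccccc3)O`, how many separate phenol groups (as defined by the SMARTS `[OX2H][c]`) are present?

3

[OX2H][c] is the SMARTS for a phenol: a hydroxyl oxygen attached to an aromatic carbon.
The molecule carries 3 separate instances of a hydroxyl group (-OH) meeting every constraint; each maps to a distinct set of atoms, giving 3 matches.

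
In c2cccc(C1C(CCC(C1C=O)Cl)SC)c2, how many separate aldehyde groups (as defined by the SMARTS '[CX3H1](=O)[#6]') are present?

[CX3H1](=O)[#6] is the SMARTS for an aldehyde: an sp2 carbon with one H, double-bonded to O and single-bonded to carbon.
Exactly one fragment in the molecule meets all constraints, giving 1 match.

1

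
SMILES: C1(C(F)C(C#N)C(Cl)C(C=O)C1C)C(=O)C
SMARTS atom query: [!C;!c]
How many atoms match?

The query [!C;!c] means: neither aliphatic nor aromatic carbon — same as [!#6].
Check the 16 heavy atoms by environment: 11× C → no; 2× O → match; 1× N → match; 1× Cl → match; 1× F → match.
Summing the matching environments: 2 + 1 + 1 + 1 = 5 matching atoms.

5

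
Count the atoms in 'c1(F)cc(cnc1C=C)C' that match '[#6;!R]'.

Check the 10 heavy atoms by environment: 1× n (aromatic, in 6-ring) → no; 5× c (aromatic, in 6-ring) → no; 1× F (acyclic) → no; 3× C (acyclic) → match.
That gives 3 matching atoms.

3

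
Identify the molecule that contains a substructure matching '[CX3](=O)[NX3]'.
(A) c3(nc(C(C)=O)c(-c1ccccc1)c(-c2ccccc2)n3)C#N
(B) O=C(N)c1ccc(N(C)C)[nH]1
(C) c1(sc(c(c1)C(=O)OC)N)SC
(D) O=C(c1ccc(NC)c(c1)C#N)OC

B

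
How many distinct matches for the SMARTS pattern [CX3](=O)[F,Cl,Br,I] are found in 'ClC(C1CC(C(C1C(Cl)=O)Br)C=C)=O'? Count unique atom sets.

[CX3](=O)[F,Cl,Br,I] is the SMARTS for an acyl halide: a carbonyl carbon bonded to a halogen.
The molecule carries 2 separate instances of an acyl chloride (-C(=O)Cl) meeting every constraint; each maps to a distinct set of atoms, giving 2 matches.

2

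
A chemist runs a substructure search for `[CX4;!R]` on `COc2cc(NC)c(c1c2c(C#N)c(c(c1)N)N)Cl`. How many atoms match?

2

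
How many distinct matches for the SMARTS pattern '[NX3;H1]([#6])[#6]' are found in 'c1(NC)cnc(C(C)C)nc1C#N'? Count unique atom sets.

1

[NX3;H1]([#6])[#6] is the SMARTS for a secondary amine: a trivalent nitrogen with one H, bonded to two carbons.
Exactly one fragment in the molecule meets all constraints, giving 1 match.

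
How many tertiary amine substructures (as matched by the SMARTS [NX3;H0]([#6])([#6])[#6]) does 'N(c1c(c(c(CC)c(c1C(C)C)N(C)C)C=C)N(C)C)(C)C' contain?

[NX3;H0]([#6])([#6])[#6] is the SMARTS for a tertiary amine: a trivalent nitrogen with no H, bonded to three carbons.
The molecule carries 3 separate instances of a dimethylamino group (-N(CH3)2) meeting every constraint; each maps to a distinct set of atoms, giving 3 matches.

3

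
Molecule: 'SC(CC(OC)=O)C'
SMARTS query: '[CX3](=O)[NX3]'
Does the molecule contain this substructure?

No

The pattern [CX3](=O)[NX3] describes a carbonyl carbon bonded to a trivalent nitrogen — an amide.
The closest candidate here is a methyl-ester group (-C(=O)OCH3), but the carbonyl is bonded to O, not to an NX3 nitrogen. No other fragment satisfies the full query, so there is no match.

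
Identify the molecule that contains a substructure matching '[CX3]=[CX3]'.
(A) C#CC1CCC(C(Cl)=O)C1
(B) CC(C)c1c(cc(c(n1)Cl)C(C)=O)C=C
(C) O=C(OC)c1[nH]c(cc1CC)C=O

[CX3]=[CX3] describes a non-aromatic C=C double bond between two sp2 carbons (an alkene).
(A) has an ethynyl group (-C#CH) but the C-C bond is a triple bond, not a double bond.
(B) contains a vinyl group (-CH=CH2), which satisfies every atom and bond constraint.
(C) has an ethyl group (-CH2CH3) but its C-C bond is a single bond between CX4 carbons, not CX3=CX3.
So the answer is (B).

B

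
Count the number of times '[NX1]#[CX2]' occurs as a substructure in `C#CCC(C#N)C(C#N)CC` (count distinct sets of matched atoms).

2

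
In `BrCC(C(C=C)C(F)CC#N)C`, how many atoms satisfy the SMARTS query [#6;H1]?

4

Check the 12 heavy atoms by environment: 3× C (H2) → no; 4× C (H1) → match; 1× C (H0) → no; 1× N (H0) → no; 1× C (H3) → no; 1× Br (H0) → no; 1× F (H0) → no.
That gives 4 matching atoms.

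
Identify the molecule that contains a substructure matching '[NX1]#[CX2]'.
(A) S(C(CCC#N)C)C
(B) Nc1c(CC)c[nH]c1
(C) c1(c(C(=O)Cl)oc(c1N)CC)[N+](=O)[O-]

[NX1]#[CX2] describes a nitrogen triple-bonded to a two-connected carbon (a nitrile).
(A) contains a nitrile (-C#N), which satisfies every atom and bond constraint.
(B) has a primary amino group (-NH2) but the nitrogen is NX3 (three connections), not NX1 triple-bonded.
(C) has a nitro group (-[N+](=O)[O-]) but there is no C#N triple bond.
So the answer is (A).

A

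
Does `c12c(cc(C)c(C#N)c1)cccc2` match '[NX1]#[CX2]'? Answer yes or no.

The pattern [NX1]#[CX2] describes a nitrogen triple-bonded to a two-connected carbon — a nitrile.
The molecule carries a nitrile (-C#N), whose atoms satisfy every constraint of the query, so the pattern matches.

Yes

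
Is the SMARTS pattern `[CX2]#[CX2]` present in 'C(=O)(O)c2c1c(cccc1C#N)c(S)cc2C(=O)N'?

The pattern [CX2]#[CX2] describes a carbon-carbon triple bond — an alkyne.
The closest candidate here is a nitrile (-C#N), but the triple bond is C#N, not C#C. No other fragment satisfies the full query, so there is no match.

No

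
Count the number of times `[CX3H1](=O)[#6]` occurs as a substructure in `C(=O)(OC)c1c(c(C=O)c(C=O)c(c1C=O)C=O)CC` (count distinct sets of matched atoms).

[CX3H1](=O)[#6] is the SMARTS for an aldehyde: an sp2 carbon with one H, double-bonded to O and single-bonded to carbon.
The molecule carries 4 separate instances of an aldehyde (-CHO) meeting every constraint; each maps to a distinct set of atoms, giving 4 matches.

4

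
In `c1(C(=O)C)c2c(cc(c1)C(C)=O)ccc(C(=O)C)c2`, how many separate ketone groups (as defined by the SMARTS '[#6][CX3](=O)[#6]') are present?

[#6][CX3](=O)[#6] is the SMARTS for a ketone: a carbonyl carbon (no H) flanked by two carbons.
The molecule carries 3 separate instances of an acetyl/ketone group (-C(=O)CH3) meeting every constraint; each maps to a distinct set of atoms, giving 3 matches.

3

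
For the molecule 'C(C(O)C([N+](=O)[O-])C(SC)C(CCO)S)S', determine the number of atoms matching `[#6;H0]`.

0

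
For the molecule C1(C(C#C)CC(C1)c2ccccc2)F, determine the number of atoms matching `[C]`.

7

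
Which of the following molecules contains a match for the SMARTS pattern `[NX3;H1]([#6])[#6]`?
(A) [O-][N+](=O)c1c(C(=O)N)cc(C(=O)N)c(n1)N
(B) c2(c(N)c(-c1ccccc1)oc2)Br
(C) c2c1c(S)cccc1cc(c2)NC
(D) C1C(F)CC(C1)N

[NX3;H1]([#6])[#6] describes a trivalent nitrogen with one H, bonded to two carbons (a secondary amine).
(A) has a primary amino group (-NH2) but the nitrogen has H2 and only one carbon neighbour.
(B) has a primary amino group (-NH2) but the nitrogen has H2 and only one carbon neighbour.
(C) contains an N-methylamino group (-NHCH3), which satisfies every atom and bond constraint.
(D) has a primary amino group (-NH2) but the nitrogen has H2 and only one carbon neighbour.
So the answer is (C).

C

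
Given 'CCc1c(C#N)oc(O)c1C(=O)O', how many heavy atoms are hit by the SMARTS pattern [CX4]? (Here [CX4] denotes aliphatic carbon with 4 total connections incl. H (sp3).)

2

Check the 13 heavy atoms by environment: 1× o (aromatic, X2) → no; 4× c (aromatic, X3) → no; 1× C (X2) → no; 1× N (X1) → no; 1× C (X3) → no; 1× O (X1) → no; 2× O (X2) → no; 2× C (X4) → match.
That gives 2 matching atoms.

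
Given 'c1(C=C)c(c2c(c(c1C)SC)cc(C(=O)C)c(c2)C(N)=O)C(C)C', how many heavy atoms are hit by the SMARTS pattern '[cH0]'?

8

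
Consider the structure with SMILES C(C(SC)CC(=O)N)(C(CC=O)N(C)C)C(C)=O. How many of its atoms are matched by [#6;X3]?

The query [#6;X3] means: any carbon (aromatic or not) with three total connections.
Check the 18 heavy atoms by environment: 9× C (X4) → no; 3× C (X3) → match; 3× O (X1) → no; 2× N (X3) → no; 1× S (X2) → no.
That gives 3 matching atoms.

3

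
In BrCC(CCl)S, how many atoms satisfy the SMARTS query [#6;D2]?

The query [#6;D2] means: any carbon bonded to exactly two heavy atoms.
Check the 6 heavy atoms by environment: 2× C (D2) → match; 1× C (D3) → no; 1× Br (D1) → no; 1× Cl (D1) → no; 1× S (D1) → no.
That gives 2 matching atoms.

2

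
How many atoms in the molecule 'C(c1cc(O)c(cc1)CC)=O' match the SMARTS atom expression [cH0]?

The query [cH0] means: aromatic carbon with no attached hydrogen (substituted or ring-fusion).
Check the 11 heavy atoms by environment: 3× c (aromatic, H1) → no; 3× c (aromatic, H0) → match; 1× C (H2) → no; 1× C (H3) → no; 1× O (H1) → no; 1× C (H1) → no; 1× O (H0) → no.
That gives 3 matching atoms.

3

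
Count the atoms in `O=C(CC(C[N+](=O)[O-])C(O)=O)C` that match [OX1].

4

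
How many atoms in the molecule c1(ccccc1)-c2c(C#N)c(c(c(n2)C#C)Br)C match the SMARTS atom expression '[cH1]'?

5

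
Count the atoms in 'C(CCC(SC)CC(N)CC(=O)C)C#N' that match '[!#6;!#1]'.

The query [!#6;!#1] means: not carbon and not hydrogen — any heteroatom.
Check the 15 heavy atoms by environment: 11× C → no; 1× S → match; 2× N → match; 1× O → match.
Summing the matching environments: 1 + 2 + 1 = 4 matching atoms.

4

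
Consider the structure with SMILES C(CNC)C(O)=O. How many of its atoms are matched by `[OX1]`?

1

Check the 7 heavy atoms by environment: 3× C (X4) → no; 1× N (X3) → no; 1× C (X3) → no; 1× O (X1) → match; 1× O (X2) → no.
That gives 1 matching atom.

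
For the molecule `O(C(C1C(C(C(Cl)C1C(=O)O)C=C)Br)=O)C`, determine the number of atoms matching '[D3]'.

The query [D3] means: atom with exactly three heavy-atom neighbours.
Check the 16 heavy atoms by environment: 7× C (D3) → match; 1× Cl (D1) → no; 3× O (D1) → no; 1× O (D2) → no; 2× C (D1) → no; 1× C (D2) → no; 1× Br (D1) → no.
That gives 7 matching atoms.

7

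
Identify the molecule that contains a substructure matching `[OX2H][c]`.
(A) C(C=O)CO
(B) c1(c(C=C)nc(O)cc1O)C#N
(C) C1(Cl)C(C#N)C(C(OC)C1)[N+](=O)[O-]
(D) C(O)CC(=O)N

[OX2H][c] describes a hydroxyl oxygen attached to an aromatic carbon (a phenol).
(A) has a hydroxyl group (-OH) but the -OH is on an aliphatic carbon, not an aromatic c.
(B) contains a hydroxyl group (-OH), which satisfies every atom and bond constraint.
(C) has a methoxy ether (-OCH3) but the oxygen has H0, not H1.
(D) has a hydroxyl group (-OH) but the -OH is on an aliphatic carbon, not an aromatic c.
So the answer is (B).

B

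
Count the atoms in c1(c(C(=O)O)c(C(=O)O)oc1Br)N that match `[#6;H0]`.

6

The query [#6;H0] means: any carbon with no attached hydrogen.
Check the 13 heavy atoms by environment: 1× o (aromatic, H0) → no; 4× c (aromatic, H0) → match; 2× C (H0) → match; 2× O (H0) → no; 2× O (H1) → no; 1× N (H2) → no; 1× Br (H0) → no.
Summing the matching environments: 4 + 2 = 6 matching atoms.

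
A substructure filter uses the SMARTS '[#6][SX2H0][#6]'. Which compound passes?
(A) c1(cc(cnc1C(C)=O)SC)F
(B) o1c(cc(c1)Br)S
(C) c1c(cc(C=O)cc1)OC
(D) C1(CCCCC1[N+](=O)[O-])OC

A

[#6][SX2H0][#6] describes an aliphatic sulfur bridging two carbons with no H on the sulfur (a thioether).
(A) contains a methylthio ether (-SCH3), which satisfies every atom and bond constraint.
(B) has a thiol (-SH) but the sulfur has H1, not H0 bridging two carbons.
(C) has a methoxy ether (-OCH3) but the bridging atom is O, not S.
(D) has a methoxy ether (-OCH3) but the bridging atom is O, not S.
So the answer is (A).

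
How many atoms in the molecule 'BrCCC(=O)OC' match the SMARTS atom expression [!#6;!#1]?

3

The query [!#6;!#1] means: not carbon and not hydrogen — any heteroatom.
Check the 7 heavy atoms by environment: 4× C → no; 1× Br → match; 2× O → match.
Summing the matching environments: 1 + 2 = 3 matching atoms.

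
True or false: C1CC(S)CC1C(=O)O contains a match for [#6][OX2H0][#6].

False

The pattern [#6][OX2H0][#6] describes an aliphatic oxygen bridging two carbons with no H on the oxygen — an ether.
The closest candidate here is a carboxylic acid group (-C(=O)OH), but the -OH oxygen has H1; the =O is OX1, not OX2. No other fragment satisfies the full query, so there is no match.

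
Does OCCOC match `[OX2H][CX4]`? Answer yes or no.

Yes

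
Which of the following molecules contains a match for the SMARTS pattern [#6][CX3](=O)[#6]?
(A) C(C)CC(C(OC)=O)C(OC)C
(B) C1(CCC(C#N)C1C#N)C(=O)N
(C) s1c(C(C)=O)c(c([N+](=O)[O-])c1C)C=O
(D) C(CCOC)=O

[#6][CX3](=O)[#6] describes a carbonyl carbon (no H) flanked by two carbons (a ketone).
(A) has a methyl-ester group (-C(=O)OCH3) but one neighbour of the carbonyl carbon is O, not C.
(B) has a primary amide (-C(=O)NH2) but one neighbour of the carbonyl carbon is N, not C.
(C) contains an acetyl/ketone group (-C(=O)CH3), which satisfies every atom and bond constraint.
(D) has an aldehyde (-CHO) but the carbonyl carbon has H1, so it is not flanked by two carbons.
So the answer is (C).

C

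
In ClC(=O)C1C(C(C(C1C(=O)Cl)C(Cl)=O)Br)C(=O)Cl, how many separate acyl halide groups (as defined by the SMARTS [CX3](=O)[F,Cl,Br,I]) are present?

4

[CX3](=O)[F,Cl,Br,I] is the SMARTS for an acyl halide: a carbonyl carbon bonded to a halogen.
The molecule carries 4 separate instances of an acyl chloride (-C(=O)Cl) meeting every constraint; each maps to a distinct set of atoms, giving 4 matches.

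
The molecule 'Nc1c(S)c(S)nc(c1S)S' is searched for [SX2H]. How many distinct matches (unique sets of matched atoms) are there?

[SX2H] is the SMARTS for a thiol: an aliphatic sulfur with two connections, one being H.
The molecule carries 4 separate instances of a thiol (-SH) meeting every constraint; each maps to a distinct set of atoms, giving 4 matches.

4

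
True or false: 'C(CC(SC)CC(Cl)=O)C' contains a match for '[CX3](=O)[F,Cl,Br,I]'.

True

The pattern [CX3](=O)[F,Cl,Br,I] describes a carbonyl carbon bonded to a halogen — an acyl halide.
The molecule carries an acyl chloride (-C(=O)Cl), whose atoms satisfy every constraint of the query, so the pattern matches.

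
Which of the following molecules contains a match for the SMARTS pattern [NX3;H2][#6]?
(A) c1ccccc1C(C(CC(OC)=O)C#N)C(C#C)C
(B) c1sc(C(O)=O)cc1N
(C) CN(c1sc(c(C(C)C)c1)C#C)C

[NX3;H2][#6] describes a trivalent nitrogen with two H attached to carbon (a primary amine).
(A) has a nitrile (-C#N) but the nitrogen is NX1 (triple-bonded), not NX3 with two H.
(B) contains a primary amino group (-NH2), which satisfies every atom and bond constraint.
(C) has a dimethylamino group (-N(CH3)2) but the nitrogen has H0, not H2.
So the answer is (B).

B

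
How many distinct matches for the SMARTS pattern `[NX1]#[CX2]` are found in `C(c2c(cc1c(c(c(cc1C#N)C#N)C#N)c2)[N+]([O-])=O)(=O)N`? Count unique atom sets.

3

[NX1]#[CX2] is the SMARTS for a nitrile: a nitrogen triple-bonded to a two-connected carbon.
The molecule carries 3 separate instances of a nitrile (-C#N) meeting every constraint; each maps to a distinct set of atoms, giving 3 matches.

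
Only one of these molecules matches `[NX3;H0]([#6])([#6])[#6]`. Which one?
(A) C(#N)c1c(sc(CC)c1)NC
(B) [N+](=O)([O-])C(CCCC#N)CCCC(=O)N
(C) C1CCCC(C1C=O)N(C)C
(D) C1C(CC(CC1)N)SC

C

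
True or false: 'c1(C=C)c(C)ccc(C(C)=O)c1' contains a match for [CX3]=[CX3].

The pattern [CX3]=[CX3] describes a non-aromatic C=C double bond between two sp2 carbons — an alkene.
The molecule carries a vinyl group (-CH=CH2), whose atoms satisfy every constraint of the query, so the pattern matches.

True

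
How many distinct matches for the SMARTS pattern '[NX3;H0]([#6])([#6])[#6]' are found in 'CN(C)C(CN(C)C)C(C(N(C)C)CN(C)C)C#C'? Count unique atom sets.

[NX3;H0]([#6])([#6])[#6] is the SMARTS for a tertiary amine: a trivalent nitrogen with no H, bonded to three carbons.
The molecule carries 4 separate instances of a dimethylamino group (-N(CH3)2) meeting every constraint; each maps to a distinct set of atoms, giving 4 matches.

4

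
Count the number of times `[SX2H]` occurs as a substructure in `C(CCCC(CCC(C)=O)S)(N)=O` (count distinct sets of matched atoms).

1

[SX2H] is the SMARTS for a thiol: an aliphatic sulfur with two connections, one being H.
Exactly one fragment in the molecule meets all constraints, giving 1 match.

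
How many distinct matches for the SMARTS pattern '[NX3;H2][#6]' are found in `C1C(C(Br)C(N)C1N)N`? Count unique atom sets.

[NX3;H2][#6] is the SMARTS for a primary amine: a trivalent nitrogen with two H attached to carbon.
The molecule carries 3 separate instances of a primary amino group (-NH2) meeting every constraint; each maps to a distinct set of atoms, giving 3 matches.

3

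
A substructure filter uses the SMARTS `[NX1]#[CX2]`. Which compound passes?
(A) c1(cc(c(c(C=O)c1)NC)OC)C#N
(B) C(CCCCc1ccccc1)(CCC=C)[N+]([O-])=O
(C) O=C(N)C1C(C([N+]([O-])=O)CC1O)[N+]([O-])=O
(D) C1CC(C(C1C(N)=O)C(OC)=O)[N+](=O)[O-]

[NX1]#[CX2] describes a nitrogen triple-bonded to a two-connected carbon (a nitrile).
(A) contains a nitrile (-C#N), which satisfies every atom and bond constraint.
(B) has a nitro group (-[N+](=O)[O-]) but there is no C#N triple bond.
(C) has a nitro group (-[N+](=O)[O-]) but there is no C#N triple bond.
(D) has a nitro group (-[N+](=O)[O-]) but there is no C#N triple bond.
So the answer is (A).

A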